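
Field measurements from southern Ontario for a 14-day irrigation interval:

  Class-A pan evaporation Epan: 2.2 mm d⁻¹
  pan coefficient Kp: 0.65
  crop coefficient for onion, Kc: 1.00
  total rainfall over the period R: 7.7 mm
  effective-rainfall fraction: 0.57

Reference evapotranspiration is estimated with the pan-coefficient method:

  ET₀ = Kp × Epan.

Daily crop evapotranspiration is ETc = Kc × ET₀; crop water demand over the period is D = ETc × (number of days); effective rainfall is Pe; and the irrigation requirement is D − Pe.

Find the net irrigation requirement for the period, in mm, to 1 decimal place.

ET₀ = 0.65 × 2.2 = 1.4300 mm/d
ETc = Kc × ET₀ = 1.00 × 1.4300 = 1.4300 mm/d
Crop demand D = ETc × 14 d = 1.4300 × 14 = 20.020 mm
Pe = 0.57 × 7.7 = 4.389 mm
D − Pe = 20.020 − 4.389 = 15.631 mm

15.6 mm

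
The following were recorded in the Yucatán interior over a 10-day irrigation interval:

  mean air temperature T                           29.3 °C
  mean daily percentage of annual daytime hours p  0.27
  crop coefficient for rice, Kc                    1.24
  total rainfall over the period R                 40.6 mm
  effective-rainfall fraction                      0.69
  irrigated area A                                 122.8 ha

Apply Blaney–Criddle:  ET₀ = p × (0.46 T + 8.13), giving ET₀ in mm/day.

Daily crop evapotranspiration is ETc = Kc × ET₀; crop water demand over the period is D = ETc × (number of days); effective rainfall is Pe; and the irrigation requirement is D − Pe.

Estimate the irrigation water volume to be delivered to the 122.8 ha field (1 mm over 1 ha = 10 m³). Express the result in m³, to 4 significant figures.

54440 m³

ET₀ = 0.27 × (0.46 × 29.3 + 8.13) = 0.27 × 21.608 = 5.8342 mm/d
ETc = Kc × ET₀ = 1.24 × 5.8342 = 7.2344 mm/d
Crop demand D = ETc × 10 d = 7.2344 × 10 = 72.344 mm
Pe = 0.69 × 40.6 = 28.014 mm
D − Pe = 72.344 − 28.014 = 44.330 mm
Volume = 44.330 mm × 122.8 ha × 10 = 54437.2 m³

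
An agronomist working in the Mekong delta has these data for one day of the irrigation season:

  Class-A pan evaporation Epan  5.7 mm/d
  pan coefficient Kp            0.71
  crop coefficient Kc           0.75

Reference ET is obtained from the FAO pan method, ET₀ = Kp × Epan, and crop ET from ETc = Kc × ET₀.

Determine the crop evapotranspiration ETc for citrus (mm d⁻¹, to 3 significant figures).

ET₀ = 0.71 × 5.7 = 4.0470 mm/d
ETc = Kc × ET₀ = 0.75 × 4.0470 = 3.0353 mm/d

3.04 mm d⁻¹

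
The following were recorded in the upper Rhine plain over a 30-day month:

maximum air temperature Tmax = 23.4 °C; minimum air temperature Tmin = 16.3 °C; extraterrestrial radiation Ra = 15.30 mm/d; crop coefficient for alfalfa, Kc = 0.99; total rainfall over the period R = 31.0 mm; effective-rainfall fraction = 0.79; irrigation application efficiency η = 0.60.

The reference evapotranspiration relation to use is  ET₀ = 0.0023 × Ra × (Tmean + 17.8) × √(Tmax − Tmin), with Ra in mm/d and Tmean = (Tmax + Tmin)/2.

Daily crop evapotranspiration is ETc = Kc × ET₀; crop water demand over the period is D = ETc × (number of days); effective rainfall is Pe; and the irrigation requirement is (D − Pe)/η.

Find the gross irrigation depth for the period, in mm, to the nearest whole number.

Tmean = (23.4 + 16.3)/2 = 19.85 °C
ET₀ = 0.0023 × 15.30 × (19.85 + 17.8) × √7.1 = 0.0023 × 15.30 × 37.65 × 2.6646 = 3.5303 mm/d
ETc = Kc × ET₀ = 0.99 × 3.5303 = 3.4950 mm/d
Crop demand D = ETc × 30 d = 3.4950 × 30 = 104.850 mm
Pe = 0.79 × 31.0 = 24.490 mm
D − Pe = 104.850 − 24.490 = 80.360 mm
Gross irrigation = 80.360 / 0.60 = 133.933 mm

134 mm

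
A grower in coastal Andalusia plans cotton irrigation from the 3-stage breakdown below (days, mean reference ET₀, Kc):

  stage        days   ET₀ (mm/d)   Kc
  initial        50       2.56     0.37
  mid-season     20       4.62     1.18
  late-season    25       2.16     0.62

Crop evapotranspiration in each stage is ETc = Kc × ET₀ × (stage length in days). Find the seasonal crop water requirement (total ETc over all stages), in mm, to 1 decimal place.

189.9 mm

initial: 0.37 × 2.56 × 50 = 47.36 mm
mid-season: 1.18 × 4.62 × 20 = 109.03 mm
late-season: 0.62 × 2.16 × 25 = 33.48 mm
Seasonal total = 189.87 mm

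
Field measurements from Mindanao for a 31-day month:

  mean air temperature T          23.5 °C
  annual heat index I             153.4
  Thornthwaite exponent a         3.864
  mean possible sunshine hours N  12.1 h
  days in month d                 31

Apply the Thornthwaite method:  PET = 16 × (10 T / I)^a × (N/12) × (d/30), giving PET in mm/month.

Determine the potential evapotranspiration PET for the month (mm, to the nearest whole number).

10T/I = 10 × 23.5 / 153.4 = 1.5319
(10T/I)^a = 1.5319^3.864 = 5.1967
Uncorrected PET = 16 × 5.1967 = 83.147 mm
Correction = (N/12)(d/30) = (12.1/12)(31/30) = 1.0419
PET = 83.147 × 1.0419 = 86.631 mm/month

87 mm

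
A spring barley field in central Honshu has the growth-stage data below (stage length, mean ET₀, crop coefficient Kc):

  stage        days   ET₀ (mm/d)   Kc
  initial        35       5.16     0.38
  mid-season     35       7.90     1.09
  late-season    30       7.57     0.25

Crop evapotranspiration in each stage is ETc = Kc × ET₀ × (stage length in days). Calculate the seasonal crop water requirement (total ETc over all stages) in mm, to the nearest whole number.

initial: 0.38 × 5.16 × 35 = 68.63 mm
mid-season: 1.09 × 7.90 × 35 = 301.39 mm
late-season: 0.25 × 7.57 × 30 = 56.78 mm
Seasonal total = 426.80 mm

427 mm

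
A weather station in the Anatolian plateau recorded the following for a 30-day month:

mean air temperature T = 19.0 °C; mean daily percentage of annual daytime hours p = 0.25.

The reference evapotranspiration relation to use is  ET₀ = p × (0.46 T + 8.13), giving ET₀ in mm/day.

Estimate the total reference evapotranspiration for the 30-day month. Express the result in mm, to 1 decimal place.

ET₀ = 0.25 × (0.46 × 19.0 + 8.13) = 0.25 × 16.870 = 4.2175 mm/d
Monthly total = 4.2175 × 30 = 126.525 mm

126.5 mm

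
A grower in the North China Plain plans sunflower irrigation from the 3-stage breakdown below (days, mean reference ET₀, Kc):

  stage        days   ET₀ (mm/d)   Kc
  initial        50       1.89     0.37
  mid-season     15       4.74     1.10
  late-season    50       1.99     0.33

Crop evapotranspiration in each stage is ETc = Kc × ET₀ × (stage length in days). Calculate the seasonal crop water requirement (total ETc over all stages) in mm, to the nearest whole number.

146 mm

initial: 0.37 × 1.89 × 50 = 34.97 mm
mid-season: 1.10 × 4.74 × 15 = 78.21 mm
late-season: 0.33 × 1.99 × 50 = 32.84 mm
Seasonal total = 146.02 mm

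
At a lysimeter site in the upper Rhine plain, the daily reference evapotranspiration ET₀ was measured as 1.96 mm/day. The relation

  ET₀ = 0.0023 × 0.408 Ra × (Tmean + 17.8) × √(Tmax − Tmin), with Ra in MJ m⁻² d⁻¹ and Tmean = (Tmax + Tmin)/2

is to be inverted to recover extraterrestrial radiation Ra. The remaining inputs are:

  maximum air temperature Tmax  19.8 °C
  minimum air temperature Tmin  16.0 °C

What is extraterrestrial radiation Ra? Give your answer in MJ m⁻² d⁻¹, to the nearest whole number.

Tmean = (19.8+16.0)/2 = 17.90 °C; ΔT = 3.8
Ra = ET₀ / [0.0023 × 0.408 × (Tmean+17.8) × √ΔT]
   = 1.96 / (0.0023 × 0.408 × 35.70 × 1.9494) = 30.012 MJ m⁻² d⁻¹

30 MJ m⁻² d⁻¹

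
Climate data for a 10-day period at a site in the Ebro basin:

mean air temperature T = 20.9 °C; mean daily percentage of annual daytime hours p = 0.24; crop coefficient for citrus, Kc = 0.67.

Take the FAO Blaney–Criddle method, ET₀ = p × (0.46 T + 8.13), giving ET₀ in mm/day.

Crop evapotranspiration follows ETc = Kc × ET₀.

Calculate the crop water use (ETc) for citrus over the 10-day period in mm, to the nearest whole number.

29 mm

ET₀ = 0.24 × (0.46 × 20.9 + 8.13) = 0.24 × 17.744 = 4.2586 mm/d
ETc = Kc × ET₀ = 0.67 × 4.2586 = 2.8533 mm/d
Over 10 days: 2.8533 × 10 = 28.533 mm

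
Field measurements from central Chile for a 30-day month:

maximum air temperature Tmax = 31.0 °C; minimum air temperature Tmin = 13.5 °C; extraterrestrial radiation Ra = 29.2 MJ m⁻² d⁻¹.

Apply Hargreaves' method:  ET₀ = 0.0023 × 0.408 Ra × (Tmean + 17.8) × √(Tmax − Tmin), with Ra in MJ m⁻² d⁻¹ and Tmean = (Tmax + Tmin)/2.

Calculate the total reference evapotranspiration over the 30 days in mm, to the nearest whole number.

138 mm

Tmean = (31.0 + 13.5)/2 = 22.25 °C
0.408 Ra = 0.408 × 29.2 = 11.9136 mm/d equivalent
ET₀ = 0.0023 × 11.9136 × (22.25 + 17.8) × √17.5 = 0.0023 × 11.9136 × 40.05 × 4.1833 = 4.5908 mm/d
Over 30 days: 4.5908 × 30 = 137.724 mm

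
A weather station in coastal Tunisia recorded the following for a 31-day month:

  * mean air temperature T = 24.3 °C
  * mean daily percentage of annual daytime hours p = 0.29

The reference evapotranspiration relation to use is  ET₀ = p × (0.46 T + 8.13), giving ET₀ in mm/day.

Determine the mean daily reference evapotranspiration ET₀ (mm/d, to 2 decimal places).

5.60 mm/d

ET₀ = 0.29 × (0.46 × 24.3 + 8.13) = 0.29 × 19.308 = 5.5993 mm/d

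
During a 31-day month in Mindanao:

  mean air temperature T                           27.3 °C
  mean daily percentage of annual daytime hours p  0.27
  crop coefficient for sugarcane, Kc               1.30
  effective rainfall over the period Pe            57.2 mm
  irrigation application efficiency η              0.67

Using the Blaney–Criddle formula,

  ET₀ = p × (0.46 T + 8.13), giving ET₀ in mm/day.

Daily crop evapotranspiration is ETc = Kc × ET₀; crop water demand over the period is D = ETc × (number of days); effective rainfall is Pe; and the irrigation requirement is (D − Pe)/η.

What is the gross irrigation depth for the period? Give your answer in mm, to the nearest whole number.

ET₀ = 0.27 × (0.46 × 27.3 + 8.13) = 0.27 × 20.688 = 5.5858 mm/d
ETc = Kc × ET₀ = 1.30 × 5.5858 = 7.2615 mm/d
Crop demand D = ETc × 31 d = 7.2615 × 31 = 225.107 mm
D − Pe = 225.107 − 57.2 = 167.907 mm
Gross irrigation = 167.907 / 0.67 = 250.607 mm

251 mm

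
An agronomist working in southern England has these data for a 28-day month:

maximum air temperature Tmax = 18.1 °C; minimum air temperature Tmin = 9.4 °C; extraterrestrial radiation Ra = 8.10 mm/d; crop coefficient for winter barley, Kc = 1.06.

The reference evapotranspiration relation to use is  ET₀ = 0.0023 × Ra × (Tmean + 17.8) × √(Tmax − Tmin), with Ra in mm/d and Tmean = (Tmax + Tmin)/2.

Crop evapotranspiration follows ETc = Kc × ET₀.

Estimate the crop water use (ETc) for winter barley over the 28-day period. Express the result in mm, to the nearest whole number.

Tmean = (18.1 + 9.4)/2 = 13.75 °C
ET₀ = 0.0023 × 8.10 × (13.75 + 17.8) × √8.7 = 0.0023 × 8.10 × 31.55 × 2.9496 = 1.7337 mm/d
ETc = Kc × ET₀ = 1.06 × 1.7337 = 1.8377 mm/d
Over 28 days: 1.8377 × 28 = 51.456 mm

51 mm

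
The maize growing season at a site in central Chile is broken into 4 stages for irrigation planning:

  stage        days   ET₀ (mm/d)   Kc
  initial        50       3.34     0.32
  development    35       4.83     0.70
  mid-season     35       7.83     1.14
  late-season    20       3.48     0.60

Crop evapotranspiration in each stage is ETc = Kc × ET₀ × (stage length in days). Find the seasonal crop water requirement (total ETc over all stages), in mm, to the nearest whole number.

initial: 0.32 × 3.34 × 50 = 53.44 mm
development: 0.70 × 4.83 × 35 = 118.34 mm
mid-season: 1.14 × 7.83 × 35 = 312.42 mm
late-season: 0.60 × 3.48 × 20 = 41.76 mm
Seasonal total = 525.96 mm

526 mm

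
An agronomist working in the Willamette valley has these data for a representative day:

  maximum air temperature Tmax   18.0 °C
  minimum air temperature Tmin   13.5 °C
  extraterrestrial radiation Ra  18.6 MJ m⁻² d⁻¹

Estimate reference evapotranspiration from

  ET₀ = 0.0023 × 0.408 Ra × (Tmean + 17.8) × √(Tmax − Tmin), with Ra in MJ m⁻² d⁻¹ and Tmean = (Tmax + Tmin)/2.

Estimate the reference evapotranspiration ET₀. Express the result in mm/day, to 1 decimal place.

1.2 mm/day

Tmean = (18.0 + 13.5)/2 = 15.75 °C
0.408 Ra = 0.408 × 18.6 = 7.5888 mm/d equivalent
ET₀ = 0.0023 × 7.5888 × (15.75 + 17.8) × √4.5 = 0.0023 × 7.5888 × 33.55 × 2.1213 = 1.2422 mm/d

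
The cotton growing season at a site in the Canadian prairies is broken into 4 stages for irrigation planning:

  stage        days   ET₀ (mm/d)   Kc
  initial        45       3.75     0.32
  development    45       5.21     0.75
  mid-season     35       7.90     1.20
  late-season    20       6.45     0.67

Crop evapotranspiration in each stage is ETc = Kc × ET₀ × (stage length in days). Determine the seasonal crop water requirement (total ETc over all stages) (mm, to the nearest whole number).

initial: 0.32 × 3.75 × 45 = 54.00 mm
development: 0.75 × 5.21 × 45 = 175.84 mm
mid-season: 1.20 × 7.90 × 35 = 331.80 mm
late-season: 0.67 × 6.45 × 20 = 86.43 mm
Seasonal total = 648.07 mm

648 mm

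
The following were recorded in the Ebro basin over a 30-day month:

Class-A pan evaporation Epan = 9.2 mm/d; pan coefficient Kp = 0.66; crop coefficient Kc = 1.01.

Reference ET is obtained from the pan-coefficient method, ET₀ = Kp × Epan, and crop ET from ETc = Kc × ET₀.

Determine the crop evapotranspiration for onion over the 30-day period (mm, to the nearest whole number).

184 mm

ET₀ = 0.66 × 9.2 = 6.0720 mm/d
ETc = Kc × ET₀ = 1.01 × 6.0720 = 6.1327 mm/d
Over 30 days: 6.1327 × 30 = 183.981 mm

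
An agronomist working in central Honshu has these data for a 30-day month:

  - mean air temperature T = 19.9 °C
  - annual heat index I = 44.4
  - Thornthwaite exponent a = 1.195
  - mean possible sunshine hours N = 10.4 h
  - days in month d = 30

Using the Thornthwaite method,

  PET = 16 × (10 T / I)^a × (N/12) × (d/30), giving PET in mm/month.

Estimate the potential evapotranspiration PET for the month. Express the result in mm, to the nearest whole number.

10T/I = 10 × 19.9 / 44.4 = 4.4820
(10T/I)^a = 4.4820^1.195 = 6.0049
Uncorrected PET = 16 × 6.0049 = 96.078 mm
Correction = (N/12)(d/30) = (10.4/12)(30/30) = 0.8667
PET = 96.078 × 0.8667 = 83.271 mm/month

83 mm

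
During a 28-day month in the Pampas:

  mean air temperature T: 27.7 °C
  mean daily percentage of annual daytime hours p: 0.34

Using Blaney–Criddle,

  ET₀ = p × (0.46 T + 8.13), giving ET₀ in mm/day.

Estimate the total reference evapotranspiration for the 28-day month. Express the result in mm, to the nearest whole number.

ET₀ = 0.34 × (0.46 × 27.7 + 8.13) = 0.34 × 20.872 = 7.0965 mm/d
Monthly total = 7.0965 × 28 = 198.702 mm

199 mm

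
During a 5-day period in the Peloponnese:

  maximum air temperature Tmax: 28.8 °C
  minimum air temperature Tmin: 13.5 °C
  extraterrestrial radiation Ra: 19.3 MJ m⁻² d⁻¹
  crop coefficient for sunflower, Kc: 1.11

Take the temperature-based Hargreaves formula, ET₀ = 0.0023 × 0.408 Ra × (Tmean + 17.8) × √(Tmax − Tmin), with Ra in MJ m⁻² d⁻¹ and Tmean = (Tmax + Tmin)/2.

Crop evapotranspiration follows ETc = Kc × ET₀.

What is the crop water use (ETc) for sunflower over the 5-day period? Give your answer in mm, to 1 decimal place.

Tmean = (28.8 + 13.5)/2 = 21.15 °C
0.408 Ra = 0.408 × 19.3 = 7.8744 mm/d equivalent
ET₀ = 0.0023 × 7.8744 × (21.15 + 17.8) × √15.3 = 0.0023 × 7.8744 × 38.95 × 3.9115 = 2.7593 mm/d
ETc = Kc × ET₀ = 1.11 × 2.7593 = 3.0628 mm/d
Over 5 days: 3.0628 × 5 = 15.314 mm

15.3 mm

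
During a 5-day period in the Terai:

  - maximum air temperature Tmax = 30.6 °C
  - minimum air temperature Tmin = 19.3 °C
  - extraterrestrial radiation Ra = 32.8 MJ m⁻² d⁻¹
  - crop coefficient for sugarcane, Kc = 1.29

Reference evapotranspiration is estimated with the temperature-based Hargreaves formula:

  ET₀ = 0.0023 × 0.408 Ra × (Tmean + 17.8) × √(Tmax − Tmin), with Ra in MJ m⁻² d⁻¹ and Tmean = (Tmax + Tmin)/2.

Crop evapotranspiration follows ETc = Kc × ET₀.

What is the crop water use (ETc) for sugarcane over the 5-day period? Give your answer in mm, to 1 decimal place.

28.5 mm

Tmean = (30.6 + 19.3)/2 = 24.95 °C
0.408 Ra = 0.408 × 32.8 = 13.3824 mm/d equivalent
ET₀ = 0.0023 × 13.3824 × (24.95 + 17.8) × √11.3 = 0.0023 × 13.3824 × 42.75 × 3.3615 = 4.4231 mm/d
ETc = Kc × ET₀ = 1.29 × 4.4231 = 5.7058 mm/d
Over 5 days: 5.7058 × 5 = 28.529 mm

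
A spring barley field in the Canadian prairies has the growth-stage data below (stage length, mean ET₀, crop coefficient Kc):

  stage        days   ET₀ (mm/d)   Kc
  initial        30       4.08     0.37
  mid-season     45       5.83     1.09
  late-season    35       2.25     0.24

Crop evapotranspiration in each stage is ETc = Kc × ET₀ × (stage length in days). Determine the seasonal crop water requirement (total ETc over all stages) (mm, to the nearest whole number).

initial: 0.37 × 4.08 × 30 = 45.29 mm
mid-season: 1.09 × 5.83 × 45 = 285.96 mm
late-season: 0.24 × 2.25 × 35 = 18.90 mm
Seasonal total = 350.15 mm

350 mm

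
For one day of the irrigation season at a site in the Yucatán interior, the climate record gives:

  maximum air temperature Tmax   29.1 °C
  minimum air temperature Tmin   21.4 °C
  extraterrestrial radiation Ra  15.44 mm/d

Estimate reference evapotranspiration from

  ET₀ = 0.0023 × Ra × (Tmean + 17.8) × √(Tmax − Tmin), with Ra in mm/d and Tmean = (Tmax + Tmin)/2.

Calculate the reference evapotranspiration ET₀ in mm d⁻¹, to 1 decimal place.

4.2 mm d⁻¹

Tmean = (29.1 + 21.4)/2 = 25.25 °C
ET₀ = 0.0023 × 15.44 × (25.25 + 17.8) × √7.7 = 0.0023 × 15.44 × 43.05 × 2.7749 = 4.2422 mm/d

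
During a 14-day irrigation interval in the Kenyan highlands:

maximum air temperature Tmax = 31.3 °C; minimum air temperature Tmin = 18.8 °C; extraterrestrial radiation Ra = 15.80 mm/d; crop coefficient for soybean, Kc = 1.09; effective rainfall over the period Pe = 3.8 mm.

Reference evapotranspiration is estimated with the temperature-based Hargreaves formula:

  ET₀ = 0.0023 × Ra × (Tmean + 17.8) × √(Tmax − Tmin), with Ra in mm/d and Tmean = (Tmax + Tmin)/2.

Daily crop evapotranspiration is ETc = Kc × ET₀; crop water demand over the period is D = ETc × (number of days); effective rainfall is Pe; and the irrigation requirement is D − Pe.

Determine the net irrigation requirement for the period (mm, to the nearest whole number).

80 mm

Tmean = (31.3 + 18.8)/2 = 25.05 °C
ET₀ = 0.0023 × 15.80 × (25.05 + 17.8) × √12.5 = 0.0023 × 15.80 × 42.85 × 3.5355 = 5.5054 mm/d
ETc = Kc × ET₀ = 1.09 × 5.5054 = 6.0009 mm/d
Crop demand D = ETc × 14 d = 6.0009 × 14 = 84.013 mm
D − Pe = 84.013 − 3.8 = 80.213 mm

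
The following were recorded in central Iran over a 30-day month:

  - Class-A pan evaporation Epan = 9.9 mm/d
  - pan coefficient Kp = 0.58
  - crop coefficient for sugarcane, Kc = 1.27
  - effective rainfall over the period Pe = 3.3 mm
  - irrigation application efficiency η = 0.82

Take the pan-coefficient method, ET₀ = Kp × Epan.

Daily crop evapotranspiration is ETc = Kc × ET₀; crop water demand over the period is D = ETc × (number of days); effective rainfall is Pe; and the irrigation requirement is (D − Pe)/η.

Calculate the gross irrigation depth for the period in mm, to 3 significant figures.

263 mm

ET₀ = 0.58 × 9.9 = 5.7420 mm/d
ETc = Kc × ET₀ = 1.27 × 5.7420 = 7.2923 mm/d
Crop demand D = ETc × 30 d = 7.2923 × 30 = 218.769 mm
D − Pe = 218.769 − 3.3 = 215.469 mm
Gross irrigation = 215.469 / 0.82 = 262.767 mm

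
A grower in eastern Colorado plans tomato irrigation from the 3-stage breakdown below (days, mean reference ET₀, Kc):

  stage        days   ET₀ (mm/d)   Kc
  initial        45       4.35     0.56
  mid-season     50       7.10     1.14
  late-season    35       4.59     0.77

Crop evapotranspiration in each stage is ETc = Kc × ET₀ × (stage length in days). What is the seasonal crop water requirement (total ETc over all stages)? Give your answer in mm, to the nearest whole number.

638 mm

initial: 0.56 × 4.35 × 45 = 109.62 mm
mid-season: 1.14 × 7.10 × 50 = 404.70 mm
late-season: 0.77 × 4.59 × 35 = 123.70 mm
Seasonal total = 638.02 mm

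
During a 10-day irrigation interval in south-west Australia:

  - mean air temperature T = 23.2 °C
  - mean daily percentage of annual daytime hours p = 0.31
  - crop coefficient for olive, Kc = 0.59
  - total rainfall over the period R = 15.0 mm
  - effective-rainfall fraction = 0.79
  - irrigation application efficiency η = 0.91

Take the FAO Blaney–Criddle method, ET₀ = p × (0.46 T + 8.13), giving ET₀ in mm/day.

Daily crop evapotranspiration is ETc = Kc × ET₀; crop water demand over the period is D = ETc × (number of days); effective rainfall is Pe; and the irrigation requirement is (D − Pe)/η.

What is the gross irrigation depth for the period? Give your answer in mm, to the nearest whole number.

25 mm

ET₀ = 0.31 × (0.46 × 23.2 + 8.13) = 0.31 × 18.802 = 5.8286 mm/d
ETc = Kc × ET₀ = 0.59 × 5.8286 = 3.4389 mm/d
Crop demand D = ETc × 10 d = 3.4389 × 10 = 34.389 mm
Pe = 0.79 × 15.0 = 11.850 mm
D − Pe = 34.389 − 11.850 = 22.539 mm
Gross irrigation = 22.539 / 0.91 = 24.768 mm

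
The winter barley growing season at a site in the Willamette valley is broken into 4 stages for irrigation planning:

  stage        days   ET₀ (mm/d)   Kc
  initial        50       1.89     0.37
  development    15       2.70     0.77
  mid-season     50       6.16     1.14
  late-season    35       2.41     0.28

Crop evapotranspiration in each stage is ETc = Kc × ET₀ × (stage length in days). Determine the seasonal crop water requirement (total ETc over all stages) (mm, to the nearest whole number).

441 mm

initial: 0.37 × 1.89 × 50 = 34.97 mm
development: 0.77 × 2.70 × 15 = 31.19 mm
mid-season: 1.14 × 6.16 × 50 = 351.12 mm
late-season: 0.28 × 2.41 × 35 = 23.62 mm
Seasonal total = 440.90 mm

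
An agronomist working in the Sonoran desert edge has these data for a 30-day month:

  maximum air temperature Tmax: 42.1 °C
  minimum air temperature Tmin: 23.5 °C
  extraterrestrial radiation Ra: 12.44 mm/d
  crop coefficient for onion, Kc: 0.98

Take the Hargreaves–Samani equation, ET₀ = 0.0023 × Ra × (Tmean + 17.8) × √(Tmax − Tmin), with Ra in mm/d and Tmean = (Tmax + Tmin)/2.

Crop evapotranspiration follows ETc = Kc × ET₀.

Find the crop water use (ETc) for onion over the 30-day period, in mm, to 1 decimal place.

183.6 mm

Tmean = (42.1 + 23.5)/2 = 32.80 °C
ET₀ = 0.0023 × 12.44 × (32.80 + 17.8) × √18.6 = 0.0023 × 12.44 × 50.60 × 4.3128 = 6.2439 mm/d
ETc = Kc × ET₀ = 0.98 × 6.2439 = 6.1190 mm/d
Over 30 days: 6.1190 × 30 = 183.570 mm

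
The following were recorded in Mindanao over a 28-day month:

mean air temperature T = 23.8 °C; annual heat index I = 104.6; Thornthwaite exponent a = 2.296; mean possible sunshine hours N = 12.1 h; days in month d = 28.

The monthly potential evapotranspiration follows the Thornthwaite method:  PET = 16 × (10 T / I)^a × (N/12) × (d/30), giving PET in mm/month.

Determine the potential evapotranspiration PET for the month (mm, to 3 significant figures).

99.4 mm

10T/I = 10 × 23.8 / 104.6 = 2.2753
(10T/I)^a = 2.2753^2.296 = 6.6033
Uncorrected PET = 16 × 6.6033 = 105.653 mm
Correction = (N/12)(d/30) = (12.1/12)(28/30) = 0.9411
PET = 105.653 × 0.9411 = 99.430 mm/month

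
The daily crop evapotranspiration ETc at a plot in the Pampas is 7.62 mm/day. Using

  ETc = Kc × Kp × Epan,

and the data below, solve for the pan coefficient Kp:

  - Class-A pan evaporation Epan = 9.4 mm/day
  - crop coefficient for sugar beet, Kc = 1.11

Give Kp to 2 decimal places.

0.73

ETc = Kc × Kp × Epan  ⇒  Kp = ETc / (Kc × Epan)
Kp = 7.62 / (1.11 × 9.4) = 7.62 / 10.434 = 0.7303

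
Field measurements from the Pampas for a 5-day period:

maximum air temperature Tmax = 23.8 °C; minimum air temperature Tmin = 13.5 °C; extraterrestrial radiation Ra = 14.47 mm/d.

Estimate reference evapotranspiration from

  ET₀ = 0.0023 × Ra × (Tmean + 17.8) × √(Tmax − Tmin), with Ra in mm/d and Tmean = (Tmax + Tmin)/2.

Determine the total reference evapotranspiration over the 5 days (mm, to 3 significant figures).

19.5 mm

Tmean = (23.8 + 13.5)/2 = 18.65 °C
ET₀ = 0.0023 × 14.47 × (18.65 + 17.8) × √10.3 = 0.0023 × 14.47 × 36.45 × 3.2094 = 3.8933 mm/d
Over 5 days: 3.8933 × 5 = 19.467 mm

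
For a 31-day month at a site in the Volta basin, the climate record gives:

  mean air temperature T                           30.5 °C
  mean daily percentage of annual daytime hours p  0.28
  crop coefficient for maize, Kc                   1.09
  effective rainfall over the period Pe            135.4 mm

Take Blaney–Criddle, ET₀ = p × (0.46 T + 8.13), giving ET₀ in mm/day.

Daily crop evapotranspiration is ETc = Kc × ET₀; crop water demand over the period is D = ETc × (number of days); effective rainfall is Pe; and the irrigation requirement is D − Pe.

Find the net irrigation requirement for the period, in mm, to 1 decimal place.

ET₀ = 0.28 × (0.46 × 30.5 + 8.13) = 0.28 × 22.160 = 6.2048 mm/d
ETc = Kc × ET₀ = 1.09 × 6.2048 = 6.7632 mm/d
Crop demand D = ETc × 31 d = 6.7632 × 31 = 209.659 mm
D − Pe = 209.659 − 135.4 = 74.259 mm

74.3 mm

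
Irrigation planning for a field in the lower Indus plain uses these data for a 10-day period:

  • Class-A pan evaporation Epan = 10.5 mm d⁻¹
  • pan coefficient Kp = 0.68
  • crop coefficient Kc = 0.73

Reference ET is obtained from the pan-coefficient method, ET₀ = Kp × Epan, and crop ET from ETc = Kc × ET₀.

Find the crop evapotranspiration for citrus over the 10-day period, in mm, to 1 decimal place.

ET₀ = 0.68 × 10.5 = 7.1400 mm/d
ETc = Kc × ET₀ = 0.73 × 7.1400 = 5.2122 mm/d
Over 10 days: 5.2122 × 10 = 52.122 mm

52.1 mm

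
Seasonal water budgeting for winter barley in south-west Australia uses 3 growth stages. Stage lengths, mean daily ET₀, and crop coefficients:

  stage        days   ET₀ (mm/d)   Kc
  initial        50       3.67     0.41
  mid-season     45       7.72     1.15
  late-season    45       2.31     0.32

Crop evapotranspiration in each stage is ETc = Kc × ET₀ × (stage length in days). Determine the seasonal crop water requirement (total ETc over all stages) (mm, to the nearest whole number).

initial: 0.41 × 3.67 × 50 = 75.24 mm
mid-season: 1.15 × 7.72 × 45 = 399.51 mm
late-season: 0.32 × 2.31 × 45 = 33.26 mm
Seasonal total = 508.01 mm

508 mm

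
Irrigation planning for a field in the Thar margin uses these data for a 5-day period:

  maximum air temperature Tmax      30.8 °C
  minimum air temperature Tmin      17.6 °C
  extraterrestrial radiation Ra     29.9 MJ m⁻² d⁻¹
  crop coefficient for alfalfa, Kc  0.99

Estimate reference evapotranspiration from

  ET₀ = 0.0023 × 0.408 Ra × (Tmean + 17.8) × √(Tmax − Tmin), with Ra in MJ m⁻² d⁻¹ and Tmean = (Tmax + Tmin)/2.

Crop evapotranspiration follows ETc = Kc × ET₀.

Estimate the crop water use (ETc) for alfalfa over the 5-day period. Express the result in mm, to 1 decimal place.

21.2 mm

Tmean = (30.8 + 17.6)/2 = 24.20 °C
0.408 Ra = 0.408 × 29.9 = 12.1992 mm/d equivalent
ET₀ = 0.0023 × 12.1992 × (24.20 + 17.8) × √13.2 = 0.0023 × 12.1992 × 42.00 × 3.6332 = 4.2815 mm/d
ETc = Kc × ET₀ = 0.99 × 4.2815 = 4.2387 mm/d
Over 5 days: 4.2387 × 5 = 21.194 mm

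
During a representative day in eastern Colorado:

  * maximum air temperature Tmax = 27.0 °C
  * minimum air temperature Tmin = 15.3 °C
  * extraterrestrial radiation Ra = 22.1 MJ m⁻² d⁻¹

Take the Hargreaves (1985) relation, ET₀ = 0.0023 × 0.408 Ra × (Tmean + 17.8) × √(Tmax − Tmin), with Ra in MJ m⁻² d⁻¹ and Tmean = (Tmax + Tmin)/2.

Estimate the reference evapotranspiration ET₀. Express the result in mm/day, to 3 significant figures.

2.76 mm/day

Tmean = (27.0 + 15.3)/2 = 21.15 °C
0.408 Ra = 0.408 × 22.1 = 9.0168 mm/d equivalent
ET₀ = 0.0023 × 9.0168 × (21.15 + 17.8) × √11.7 = 0.0023 × 9.0168 × 38.95 × 3.4205 = 2.7630 mm/d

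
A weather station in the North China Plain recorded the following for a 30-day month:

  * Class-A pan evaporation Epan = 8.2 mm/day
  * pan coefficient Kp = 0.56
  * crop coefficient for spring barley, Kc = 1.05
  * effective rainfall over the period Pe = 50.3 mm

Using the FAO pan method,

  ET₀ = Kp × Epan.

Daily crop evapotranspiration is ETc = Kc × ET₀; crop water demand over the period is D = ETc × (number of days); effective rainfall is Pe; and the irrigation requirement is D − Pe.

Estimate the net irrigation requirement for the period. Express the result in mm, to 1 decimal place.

94.3 mm

ET₀ = 0.56 × 8.2 = 4.5920 mm/d
ETc = Kc × ET₀ = 1.05 × 4.5920 = 4.8216 mm/d
Crop demand D = ETc × 30 d = 4.8216 × 30 = 144.648 mm
D − Pe = 144.648 − 50.3 = 94.348 mm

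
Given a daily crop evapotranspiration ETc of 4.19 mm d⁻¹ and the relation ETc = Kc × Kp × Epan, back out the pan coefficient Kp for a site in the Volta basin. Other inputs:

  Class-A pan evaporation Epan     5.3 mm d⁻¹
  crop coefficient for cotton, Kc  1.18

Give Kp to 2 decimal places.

0.67

ETc = Kc × Kp × Epan  ⇒  Kp = ETc / (Kc × Epan)
Kp = 4.19 / (1.18 × 5.3) = 4.19 / 6.254 = 0.6700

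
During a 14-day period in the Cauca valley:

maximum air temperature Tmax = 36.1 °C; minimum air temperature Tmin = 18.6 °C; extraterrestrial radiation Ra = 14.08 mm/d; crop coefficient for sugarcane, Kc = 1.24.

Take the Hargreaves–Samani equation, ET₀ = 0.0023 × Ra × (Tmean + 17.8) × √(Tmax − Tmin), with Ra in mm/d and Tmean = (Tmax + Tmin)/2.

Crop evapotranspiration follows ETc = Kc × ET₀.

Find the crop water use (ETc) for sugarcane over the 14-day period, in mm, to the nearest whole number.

Tmean = (36.1 + 18.6)/2 = 27.35 °C
ET₀ = 0.0023 × 14.08 × (27.35 + 17.8) × √17.5 = 0.0023 × 14.08 × 45.15 × 4.1833 = 6.1166 mm/d
ETc = Kc × ET₀ = 1.24 × 6.1166 = 7.5846 mm/d
Over 14 days: 7.5846 × 14 = 106.184 mm

106 mm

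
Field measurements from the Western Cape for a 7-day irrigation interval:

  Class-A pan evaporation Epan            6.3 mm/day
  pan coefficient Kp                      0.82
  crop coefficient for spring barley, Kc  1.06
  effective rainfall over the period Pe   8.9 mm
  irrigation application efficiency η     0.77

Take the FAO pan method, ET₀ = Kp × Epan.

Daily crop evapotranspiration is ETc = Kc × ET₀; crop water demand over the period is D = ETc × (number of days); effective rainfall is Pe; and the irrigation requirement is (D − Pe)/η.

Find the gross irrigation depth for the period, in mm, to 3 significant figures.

38.2 mm

ET₀ = 0.82 × 6.3 = 5.1660 mm/d
ETc = Kc × ET₀ = 1.06 × 5.1660 = 5.4760 mm/d
Crop demand D = ETc × 7 d = 5.4760 × 7 = 38.332 mm
D − Pe = 38.332 − 8.9 = 29.432 mm
Gross irrigation = 29.432 / 0.77 = 38.223 mm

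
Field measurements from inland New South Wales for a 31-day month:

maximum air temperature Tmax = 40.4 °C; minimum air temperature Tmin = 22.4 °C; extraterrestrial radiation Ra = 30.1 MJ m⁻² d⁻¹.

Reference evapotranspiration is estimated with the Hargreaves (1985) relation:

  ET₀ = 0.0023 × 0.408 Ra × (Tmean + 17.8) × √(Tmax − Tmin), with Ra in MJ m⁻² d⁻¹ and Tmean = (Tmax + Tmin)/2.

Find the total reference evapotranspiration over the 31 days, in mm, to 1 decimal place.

Tmean = (40.4 + 22.4)/2 = 31.40 °C
0.408 Ra = 0.408 × 30.1 = 12.2808 mm/d equivalent
ET₀ = 0.0023 × 12.2808 × (31.40 + 17.8) × √18.0 = 0.0023 × 12.2808 × 49.20 × 4.2426 = 5.8959 mm/d
Over 31 days: 5.8959 × 31 = 182.773 mm

182.8 mm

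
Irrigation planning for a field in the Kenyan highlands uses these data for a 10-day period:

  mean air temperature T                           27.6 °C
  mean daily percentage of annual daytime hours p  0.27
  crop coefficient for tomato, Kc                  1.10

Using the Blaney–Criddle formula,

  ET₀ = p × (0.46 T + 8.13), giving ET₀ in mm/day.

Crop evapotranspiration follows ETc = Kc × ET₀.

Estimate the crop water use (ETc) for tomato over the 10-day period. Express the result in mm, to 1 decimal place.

ET₀ = 0.27 × (0.46 × 27.6 + 8.13) = 0.27 × 20.826 = 5.6230 mm/d
ETc = Kc × ET₀ = 1.10 × 5.6230 = 6.1853 mm/d
Over 10 days: 6.1853 × 10 = 61.853 mm

61.9 mm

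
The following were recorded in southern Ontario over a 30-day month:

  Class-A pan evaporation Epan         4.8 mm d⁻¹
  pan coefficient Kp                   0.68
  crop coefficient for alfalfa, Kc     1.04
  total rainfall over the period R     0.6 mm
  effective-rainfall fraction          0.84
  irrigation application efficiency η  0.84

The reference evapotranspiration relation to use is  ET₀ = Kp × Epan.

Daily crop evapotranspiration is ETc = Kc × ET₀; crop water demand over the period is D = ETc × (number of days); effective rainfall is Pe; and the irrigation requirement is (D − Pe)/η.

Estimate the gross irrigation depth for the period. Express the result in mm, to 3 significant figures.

ET₀ = 0.68 × 4.8 = 3.2640 mm/d
ETc = Kc × ET₀ = 1.04 × 3.2640 = 3.3946 mm/d
Crop demand D = ETc × 30 d = 3.3946 × 30 = 101.838 mm
Pe = 0.84 × 0.6 = 0.504 mm
D − Pe = 101.838 − 0.504 = 101.334 mm
Gross irrigation = 101.334 / 0.84 = 120.636 mm

121 mm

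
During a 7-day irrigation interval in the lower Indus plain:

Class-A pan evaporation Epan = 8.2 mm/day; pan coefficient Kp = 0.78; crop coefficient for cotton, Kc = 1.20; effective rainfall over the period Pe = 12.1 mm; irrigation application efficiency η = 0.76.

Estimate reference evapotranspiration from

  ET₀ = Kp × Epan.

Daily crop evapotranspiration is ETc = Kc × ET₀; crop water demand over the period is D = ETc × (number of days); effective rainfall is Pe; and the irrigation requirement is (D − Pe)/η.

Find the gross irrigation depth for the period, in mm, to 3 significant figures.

54.8 mm

ET₀ = 0.78 × 8.2 = 6.3960 mm/d
ETc = Kc × ET₀ = 1.20 × 6.3960 = 7.6752 mm/d
Crop demand D = ETc × 7 d = 7.6752 × 7 = 53.726 mm
D − Pe = 53.726 − 12.1 = 41.626 mm
Gross irrigation = 41.626 / 0.76 = 54.771 mm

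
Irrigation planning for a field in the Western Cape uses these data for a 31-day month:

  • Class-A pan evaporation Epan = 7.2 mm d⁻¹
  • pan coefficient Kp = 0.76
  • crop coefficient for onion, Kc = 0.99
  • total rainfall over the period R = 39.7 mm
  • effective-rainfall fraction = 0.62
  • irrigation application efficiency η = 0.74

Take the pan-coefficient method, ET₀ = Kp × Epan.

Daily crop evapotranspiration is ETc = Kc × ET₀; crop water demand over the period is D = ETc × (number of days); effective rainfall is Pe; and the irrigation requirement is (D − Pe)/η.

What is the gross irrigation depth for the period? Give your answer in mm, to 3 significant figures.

194 mm

ET₀ = 0.76 × 7.2 = 5.4720 mm/d
ETc = Kc × ET₀ = 0.99 × 5.4720 = 5.4173 mm/d
Crop demand D = ETc × 31 d = 5.4173 × 31 = 167.936 mm
Pe = 0.62 × 39.7 = 24.614 mm
D − Pe = 167.936 − 24.614 = 143.322 mm
Gross irrigation = 143.322 / 0.74 = 193.678 mm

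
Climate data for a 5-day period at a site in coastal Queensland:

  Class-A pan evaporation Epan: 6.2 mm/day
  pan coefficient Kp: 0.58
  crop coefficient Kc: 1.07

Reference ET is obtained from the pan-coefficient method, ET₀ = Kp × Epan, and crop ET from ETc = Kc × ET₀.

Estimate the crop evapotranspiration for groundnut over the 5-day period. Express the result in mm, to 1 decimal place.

ET₀ = 0.58 × 6.2 = 3.5960 mm/d
ETc = Kc × ET₀ = 1.07 × 3.5960 = 3.8477 mm/d
Over 5 days: 3.8477 × 5 = 19.239 mm

19.2 mm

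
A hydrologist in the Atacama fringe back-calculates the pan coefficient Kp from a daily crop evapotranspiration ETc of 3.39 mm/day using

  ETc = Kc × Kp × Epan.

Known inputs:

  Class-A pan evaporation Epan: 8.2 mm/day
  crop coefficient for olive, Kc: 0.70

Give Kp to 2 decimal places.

ETc = Kc × Kp × Epan  ⇒  Kp = ETc / (Kc × Epan)
Kp = 3.39 / (0.70 × 8.2) = 3.39 / 5.740 = 0.5906

0.59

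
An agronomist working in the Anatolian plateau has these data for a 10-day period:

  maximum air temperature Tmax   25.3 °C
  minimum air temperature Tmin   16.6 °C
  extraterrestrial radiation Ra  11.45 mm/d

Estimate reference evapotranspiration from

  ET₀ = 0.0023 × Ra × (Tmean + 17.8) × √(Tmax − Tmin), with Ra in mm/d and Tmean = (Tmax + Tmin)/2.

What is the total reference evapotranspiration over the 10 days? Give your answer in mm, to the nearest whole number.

30 mm

Tmean = (25.3 + 16.6)/2 = 20.95 °C
ET₀ = 0.0023 × 11.45 × (20.95 + 17.8) × √8.7 = 0.0023 × 11.45 × 38.75 × 2.9496 = 3.0100 mm/d
Over 10 days: 3.0100 × 10 = 30.100 mm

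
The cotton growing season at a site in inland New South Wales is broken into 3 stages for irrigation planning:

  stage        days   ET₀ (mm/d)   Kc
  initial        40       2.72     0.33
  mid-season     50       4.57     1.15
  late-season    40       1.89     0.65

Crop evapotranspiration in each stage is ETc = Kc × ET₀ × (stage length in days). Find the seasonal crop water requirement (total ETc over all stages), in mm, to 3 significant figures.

initial: 0.33 × 2.72 × 40 = 35.90 mm
mid-season: 1.15 × 4.57 × 50 = 262.78 mm
late-season: 0.65 × 1.89 × 40 = 49.14 mm
Seasonal total = 347.82 mm

348 mm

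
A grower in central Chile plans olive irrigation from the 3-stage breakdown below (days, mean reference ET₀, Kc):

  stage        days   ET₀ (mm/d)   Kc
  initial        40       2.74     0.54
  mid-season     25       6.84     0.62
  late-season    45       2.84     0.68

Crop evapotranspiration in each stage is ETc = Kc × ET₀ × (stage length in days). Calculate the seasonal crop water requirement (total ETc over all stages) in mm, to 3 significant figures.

252 mm

initial: 0.54 × 2.74 × 40 = 59.18 mm
mid-season: 0.62 × 6.84 × 25 = 106.02 mm
late-season: 0.68 × 2.84 × 45 = 86.90 mm
Seasonal total = 252.10 mm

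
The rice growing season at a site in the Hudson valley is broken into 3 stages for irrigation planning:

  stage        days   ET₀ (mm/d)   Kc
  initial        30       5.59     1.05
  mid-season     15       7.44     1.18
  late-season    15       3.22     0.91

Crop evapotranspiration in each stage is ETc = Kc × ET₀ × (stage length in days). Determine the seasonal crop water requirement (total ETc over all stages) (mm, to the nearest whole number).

352 mm

initial: 1.05 × 5.59 × 30 = 176.09 mm
mid-season: 1.18 × 7.44 × 15 = 131.69 mm
late-season: 0.91 × 3.22 × 15 = 43.95 mm
Seasonal total = 351.73 mm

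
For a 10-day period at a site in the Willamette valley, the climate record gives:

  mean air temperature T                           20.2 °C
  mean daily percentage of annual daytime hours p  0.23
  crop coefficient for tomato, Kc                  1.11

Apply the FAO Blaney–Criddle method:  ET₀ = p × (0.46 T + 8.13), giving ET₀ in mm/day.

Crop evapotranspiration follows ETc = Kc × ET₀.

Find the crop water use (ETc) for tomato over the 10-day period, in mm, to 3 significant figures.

ET₀ = 0.23 × (0.46 × 20.2 + 8.13) = 0.23 × 17.422 = 4.0071 mm/d
ETc = Kc × ET₀ = 1.11 × 4.0071 = 4.4479 mm/d
Over 10 days: 4.4479 × 10 = 44.479 mm

44.5 mm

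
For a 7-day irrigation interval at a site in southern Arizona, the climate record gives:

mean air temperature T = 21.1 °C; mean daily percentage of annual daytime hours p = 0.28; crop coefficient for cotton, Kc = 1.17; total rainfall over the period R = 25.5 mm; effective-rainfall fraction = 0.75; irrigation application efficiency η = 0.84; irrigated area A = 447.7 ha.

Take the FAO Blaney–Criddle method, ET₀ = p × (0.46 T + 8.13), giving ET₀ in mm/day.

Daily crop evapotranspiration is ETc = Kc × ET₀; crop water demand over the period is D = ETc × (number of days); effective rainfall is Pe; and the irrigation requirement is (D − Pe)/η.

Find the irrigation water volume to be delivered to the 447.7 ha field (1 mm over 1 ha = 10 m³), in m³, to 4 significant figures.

116100 m³

ET₀ = 0.28 × (0.46 × 21.1 + 8.13) = 0.28 × 17.836 = 4.9941 mm/d
ETc = Kc × ET₀ = 1.17 × 4.9941 = 5.8431 mm/d
Crop demand D = ETc × 7 d = 5.8431 × 7 = 40.902 mm
Pe = 0.75 × 25.5 = 19.125 mm
D − Pe = 40.902 − 19.125 = 21.777 mm
Gross irrigation = 21.777 / 0.84 = 25.925 mm
Volume = 25.925 mm × 447.7 ha × 10 = 116066.2 m³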